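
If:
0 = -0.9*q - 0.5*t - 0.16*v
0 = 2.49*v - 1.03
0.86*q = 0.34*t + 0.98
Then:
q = 0.64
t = -1.28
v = 0.41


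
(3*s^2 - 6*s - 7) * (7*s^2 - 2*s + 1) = 21*s^4 - 48*s^3 - 34*s^2 + 8*s - 7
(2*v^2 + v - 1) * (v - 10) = 2*v^3 - 19*v^2 - 11*v + 10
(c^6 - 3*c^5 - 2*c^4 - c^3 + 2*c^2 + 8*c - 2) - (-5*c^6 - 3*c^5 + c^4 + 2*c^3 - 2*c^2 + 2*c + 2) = 6*c^6 - 3*c^4 - 3*c^3 + 4*c^2 + 6*c - 4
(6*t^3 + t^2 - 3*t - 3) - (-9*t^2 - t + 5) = 6*t^3 + 10*t^2 - 2*t - 8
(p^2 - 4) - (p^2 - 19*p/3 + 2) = 19*p/3 - 6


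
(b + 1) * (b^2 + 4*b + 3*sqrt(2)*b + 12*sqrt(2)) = b^3 + 3*sqrt(2)*b^2 + 5*b^2 + 4*b + 15*sqrt(2)*b + 12*sqrt(2)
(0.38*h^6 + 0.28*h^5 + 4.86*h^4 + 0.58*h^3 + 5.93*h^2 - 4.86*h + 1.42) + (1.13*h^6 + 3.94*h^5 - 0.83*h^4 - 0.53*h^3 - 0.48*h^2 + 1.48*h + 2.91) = 1.51*h^6 + 4.22*h^5 + 4.03*h^4 + 0.0499999999999999*h^3 + 5.45*h^2 - 3.38*h + 4.33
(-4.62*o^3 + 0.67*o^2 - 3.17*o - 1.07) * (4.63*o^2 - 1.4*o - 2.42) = -21.3906*o^5 + 9.5701*o^4 - 4.4347*o^3 - 2.1375*o^2 + 9.1694*o + 2.5894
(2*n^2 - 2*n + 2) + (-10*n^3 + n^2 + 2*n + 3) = -10*n^3 + 3*n^2 + 5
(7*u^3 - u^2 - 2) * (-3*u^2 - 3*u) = -21*u^5 - 18*u^4 + 3*u^3 + 6*u^2 + 6*u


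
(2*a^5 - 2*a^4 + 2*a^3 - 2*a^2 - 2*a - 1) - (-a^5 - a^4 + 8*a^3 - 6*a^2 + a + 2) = 3*a^5 - a^4 - 6*a^3 + 4*a^2 - 3*a - 3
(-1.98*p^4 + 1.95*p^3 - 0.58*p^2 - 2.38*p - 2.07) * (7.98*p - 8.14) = -15.8004*p^5 + 31.6782*p^4 - 20.5014*p^3 - 14.2712*p^2 + 2.8546*p + 16.8498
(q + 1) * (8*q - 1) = 8*q^2 + 7*q - 1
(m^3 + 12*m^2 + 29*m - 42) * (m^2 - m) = m^5 + 11*m^4 + 17*m^3 - 71*m^2 + 42*m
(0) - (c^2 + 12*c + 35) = -c^2 - 12*c - 35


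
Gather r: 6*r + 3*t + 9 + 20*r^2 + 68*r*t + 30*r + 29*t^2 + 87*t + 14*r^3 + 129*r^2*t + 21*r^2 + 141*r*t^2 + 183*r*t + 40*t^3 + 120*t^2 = 14*r^3 + r^2*(129*t + 41) + r*(141*t^2 + 251*t + 36) + 40*t^3 + 149*t^2 + 90*t + 9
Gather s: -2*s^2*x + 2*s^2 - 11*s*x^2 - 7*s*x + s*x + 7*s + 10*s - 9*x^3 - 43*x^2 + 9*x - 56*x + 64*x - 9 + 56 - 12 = s^2*(2 - 2*x) + s*(-11*x^2 - 6*x + 17) - 9*x^3 - 43*x^2 + 17*x + 35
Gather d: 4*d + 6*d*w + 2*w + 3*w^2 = d*(6*w + 4) + 3*w^2 + 2*w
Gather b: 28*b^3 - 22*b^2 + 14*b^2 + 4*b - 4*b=28*b^3 - 8*b^2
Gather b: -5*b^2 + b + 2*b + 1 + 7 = -5*b^2 + 3*b + 8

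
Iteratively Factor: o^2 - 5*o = (o - 5)*(o)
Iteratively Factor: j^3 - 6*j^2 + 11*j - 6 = (j - 1)*(j^2 - 5*j + 6) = (j - 2)*(j - 1)*(j - 3)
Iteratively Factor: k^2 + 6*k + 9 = (k + 3)*(k + 3)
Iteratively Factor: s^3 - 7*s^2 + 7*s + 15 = (s + 1)*(s^2 - 8*s + 15) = (s - 3)*(s + 1)*(s - 5)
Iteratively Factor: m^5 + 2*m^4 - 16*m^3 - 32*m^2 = (m)*(m^4 + 2*m^3 - 16*m^2 - 32*m) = m^2*(m^3 + 2*m^2 - 16*m - 32) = m^2*(m + 4)*(m^2 - 2*m - 8) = m^2*(m - 4)*(m + 4)*(m + 2)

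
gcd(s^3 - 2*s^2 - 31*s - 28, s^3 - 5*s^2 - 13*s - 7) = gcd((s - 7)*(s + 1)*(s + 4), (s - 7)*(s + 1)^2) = s^2 - 6*s - 7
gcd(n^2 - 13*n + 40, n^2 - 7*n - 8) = n - 8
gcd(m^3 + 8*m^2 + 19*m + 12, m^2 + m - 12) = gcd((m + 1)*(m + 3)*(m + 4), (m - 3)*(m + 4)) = m + 4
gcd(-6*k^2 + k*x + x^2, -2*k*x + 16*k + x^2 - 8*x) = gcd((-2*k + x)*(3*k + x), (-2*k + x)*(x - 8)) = -2*k + x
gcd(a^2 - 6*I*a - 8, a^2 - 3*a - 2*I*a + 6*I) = a - 2*I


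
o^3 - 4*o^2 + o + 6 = (o - 3)*(o - 2)*(o + 1)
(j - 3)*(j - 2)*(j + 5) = j^3 - 19*j + 30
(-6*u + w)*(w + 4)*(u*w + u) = -6*u^2*w^2 - 30*u^2*w - 24*u^2 + u*w^3 + 5*u*w^2 + 4*u*w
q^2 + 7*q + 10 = (q + 2)*(q + 5)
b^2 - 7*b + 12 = (b - 4)*(b - 3)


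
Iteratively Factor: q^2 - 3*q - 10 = (q - 5)*(q + 2)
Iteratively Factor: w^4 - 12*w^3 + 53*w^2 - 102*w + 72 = (w - 3)*(w^3 - 9*w^2 + 26*w - 24) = (w - 4)*(w - 3)*(w^2 - 5*w + 6) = (w - 4)*(w - 3)^2*(w - 2)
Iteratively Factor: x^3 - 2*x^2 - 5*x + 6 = (x - 1)*(x^2 - x - 6) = (x - 3)*(x - 1)*(x + 2)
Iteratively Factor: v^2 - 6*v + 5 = (v - 5)*(v - 1)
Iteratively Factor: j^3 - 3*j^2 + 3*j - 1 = (j - 1)*(j^2 - 2*j + 1) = (j - 1)^2*(j - 1)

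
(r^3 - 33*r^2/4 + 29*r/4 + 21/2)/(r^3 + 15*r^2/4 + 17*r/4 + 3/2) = (r^2 - 9*r + 14)/(r^2 + 3*r + 2)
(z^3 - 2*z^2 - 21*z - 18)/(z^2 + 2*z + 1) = (z^2 - 3*z - 18)/(z + 1)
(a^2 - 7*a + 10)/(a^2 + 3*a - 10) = (a - 5)/(a + 5)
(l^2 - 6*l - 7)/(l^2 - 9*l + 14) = (l + 1)/(l - 2)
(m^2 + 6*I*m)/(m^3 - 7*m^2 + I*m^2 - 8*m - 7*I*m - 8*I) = m*(m + 6*I)/(m^3 + m^2*(-7 + I) - m*(8 + 7*I) - 8*I)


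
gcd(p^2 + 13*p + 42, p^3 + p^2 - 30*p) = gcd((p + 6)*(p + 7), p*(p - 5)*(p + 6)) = p + 6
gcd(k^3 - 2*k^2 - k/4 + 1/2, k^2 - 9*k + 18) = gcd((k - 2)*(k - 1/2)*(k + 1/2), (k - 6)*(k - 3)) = 1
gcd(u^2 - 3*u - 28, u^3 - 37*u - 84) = u^2 - 3*u - 28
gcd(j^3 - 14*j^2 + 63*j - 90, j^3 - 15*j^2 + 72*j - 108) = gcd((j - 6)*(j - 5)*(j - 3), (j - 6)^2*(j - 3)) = j^2 - 9*j + 18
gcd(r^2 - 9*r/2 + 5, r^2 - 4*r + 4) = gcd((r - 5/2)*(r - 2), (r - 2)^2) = r - 2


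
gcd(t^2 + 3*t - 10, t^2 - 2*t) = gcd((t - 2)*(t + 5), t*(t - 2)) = t - 2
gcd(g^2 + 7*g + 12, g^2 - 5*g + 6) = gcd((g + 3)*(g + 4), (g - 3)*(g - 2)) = 1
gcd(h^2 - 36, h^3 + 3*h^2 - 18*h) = h + 6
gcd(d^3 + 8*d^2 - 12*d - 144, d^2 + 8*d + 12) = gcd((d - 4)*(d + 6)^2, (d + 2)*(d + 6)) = d + 6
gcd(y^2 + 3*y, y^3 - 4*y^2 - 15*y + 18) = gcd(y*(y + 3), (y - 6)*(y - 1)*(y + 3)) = y + 3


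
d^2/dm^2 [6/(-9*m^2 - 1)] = 108*(1 - 27*m^2)/(9*m^2 + 1)^3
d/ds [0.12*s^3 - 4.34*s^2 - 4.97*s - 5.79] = 0.36*s^2 - 8.68*s - 4.97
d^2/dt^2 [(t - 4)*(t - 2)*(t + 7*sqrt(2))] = 6*t - 12 + 14*sqrt(2)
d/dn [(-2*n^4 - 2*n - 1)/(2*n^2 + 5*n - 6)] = (-8*n^5 - 30*n^4 + 48*n^3 + 4*n^2 + 4*n + 17)/(4*n^4 + 20*n^3 + n^2 - 60*n + 36)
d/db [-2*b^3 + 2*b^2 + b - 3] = -6*b^2 + 4*b + 1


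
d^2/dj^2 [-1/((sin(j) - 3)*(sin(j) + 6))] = (4*sin(j)^4 + 9*sin(j)^3 + 75*sin(j)^2 + 36*sin(j) - 54)/((sin(j) - 3)^3*(sin(j) + 6)^3)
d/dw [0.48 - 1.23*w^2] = -2.46*w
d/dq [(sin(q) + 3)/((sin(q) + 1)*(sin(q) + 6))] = (-6*sin(q) + cos(q)^2 - 16)*cos(q)/((sin(q) + 1)^2*(sin(q) + 6)^2)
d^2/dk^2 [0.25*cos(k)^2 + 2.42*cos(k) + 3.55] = -2.42*cos(k) - 0.5*cos(2*k)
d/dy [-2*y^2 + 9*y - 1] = 9 - 4*y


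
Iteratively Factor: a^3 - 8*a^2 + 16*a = (a)*(a^2 - 8*a + 16) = a*(a - 4)*(a - 4)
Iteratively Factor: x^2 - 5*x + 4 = (x - 1)*(x - 4)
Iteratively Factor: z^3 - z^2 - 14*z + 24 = (z - 2)*(z^2 + z - 12) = (z - 3)*(z - 2)*(z + 4)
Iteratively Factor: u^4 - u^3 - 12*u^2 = (u)*(u^3 - u^2 - 12*u) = u*(u - 4)*(u^2 + 3*u) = u^2*(u - 4)*(u + 3)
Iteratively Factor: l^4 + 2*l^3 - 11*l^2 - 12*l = (l)*(l^3 + 2*l^2 - 11*l - 12) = l*(l + 1)*(l^2 + l - 12) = l*(l + 1)*(l + 4)*(l - 3)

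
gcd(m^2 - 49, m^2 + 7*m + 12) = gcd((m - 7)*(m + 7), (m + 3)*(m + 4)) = 1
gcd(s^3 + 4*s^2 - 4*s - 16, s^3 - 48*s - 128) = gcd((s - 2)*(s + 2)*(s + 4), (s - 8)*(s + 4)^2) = s + 4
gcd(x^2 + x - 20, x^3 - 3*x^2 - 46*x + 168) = x - 4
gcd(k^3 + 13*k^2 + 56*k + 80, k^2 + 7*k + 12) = k + 4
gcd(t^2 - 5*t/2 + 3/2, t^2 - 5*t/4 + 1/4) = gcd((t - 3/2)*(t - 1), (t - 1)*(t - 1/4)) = t - 1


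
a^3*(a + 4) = a^4 + 4*a^3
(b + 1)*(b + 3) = b^2 + 4*b + 3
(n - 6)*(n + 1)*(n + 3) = n^3 - 2*n^2 - 21*n - 18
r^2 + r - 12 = (r - 3)*(r + 4)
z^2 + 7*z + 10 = (z + 2)*(z + 5)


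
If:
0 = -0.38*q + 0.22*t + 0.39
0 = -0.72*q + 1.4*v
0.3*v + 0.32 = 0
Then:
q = -2.07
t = -5.36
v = -1.07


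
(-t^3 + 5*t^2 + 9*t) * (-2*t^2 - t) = 2*t^5 - 9*t^4 - 23*t^3 - 9*t^2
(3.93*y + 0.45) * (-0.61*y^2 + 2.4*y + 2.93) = -2.3973*y^3 + 9.1575*y^2 + 12.5949*y + 1.3185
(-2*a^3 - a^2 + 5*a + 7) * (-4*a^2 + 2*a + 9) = 8*a^5 - 40*a^3 - 27*a^2 + 59*a + 63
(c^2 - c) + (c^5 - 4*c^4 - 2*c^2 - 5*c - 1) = c^5 - 4*c^4 - c^2 - 6*c - 1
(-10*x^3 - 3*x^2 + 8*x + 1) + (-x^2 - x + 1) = -10*x^3 - 4*x^2 + 7*x + 2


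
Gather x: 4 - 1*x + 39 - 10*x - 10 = 33 - 11*x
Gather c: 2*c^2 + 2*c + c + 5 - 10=2*c^2 + 3*c - 5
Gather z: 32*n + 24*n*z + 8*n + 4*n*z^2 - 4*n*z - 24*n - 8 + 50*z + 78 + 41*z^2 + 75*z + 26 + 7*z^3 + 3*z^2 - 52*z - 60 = 16*n + 7*z^3 + z^2*(4*n + 44) + z*(20*n + 73) + 36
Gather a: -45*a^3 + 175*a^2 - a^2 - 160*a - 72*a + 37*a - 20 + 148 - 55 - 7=-45*a^3 + 174*a^2 - 195*a + 66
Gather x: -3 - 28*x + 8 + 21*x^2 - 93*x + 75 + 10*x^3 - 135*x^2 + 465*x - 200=10*x^3 - 114*x^2 + 344*x - 120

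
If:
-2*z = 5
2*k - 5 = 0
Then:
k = 5/2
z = -5/2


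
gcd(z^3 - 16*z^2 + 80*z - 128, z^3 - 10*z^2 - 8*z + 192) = z - 8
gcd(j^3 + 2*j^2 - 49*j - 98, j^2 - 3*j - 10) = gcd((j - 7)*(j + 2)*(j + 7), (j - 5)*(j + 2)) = j + 2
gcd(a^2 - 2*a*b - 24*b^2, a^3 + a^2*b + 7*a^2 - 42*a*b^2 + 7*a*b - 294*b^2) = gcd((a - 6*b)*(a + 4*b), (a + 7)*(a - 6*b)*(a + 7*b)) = a - 6*b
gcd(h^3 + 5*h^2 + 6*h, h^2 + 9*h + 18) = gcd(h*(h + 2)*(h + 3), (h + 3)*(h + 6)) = h + 3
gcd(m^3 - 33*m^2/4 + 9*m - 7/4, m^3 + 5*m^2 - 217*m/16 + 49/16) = m - 1/4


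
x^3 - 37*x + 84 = (x - 4)*(x - 3)*(x + 7)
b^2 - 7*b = b*(b - 7)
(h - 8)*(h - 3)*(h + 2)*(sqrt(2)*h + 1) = sqrt(2)*h^4 - 9*sqrt(2)*h^3 + h^3 - 9*h^2 + 2*sqrt(2)*h^2 + 2*h + 48*sqrt(2)*h + 48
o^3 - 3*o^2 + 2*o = o*(o - 2)*(o - 1)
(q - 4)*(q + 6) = q^2 + 2*q - 24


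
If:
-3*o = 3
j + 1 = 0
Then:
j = -1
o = -1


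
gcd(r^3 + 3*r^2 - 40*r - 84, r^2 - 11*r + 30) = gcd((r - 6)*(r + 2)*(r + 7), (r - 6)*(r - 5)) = r - 6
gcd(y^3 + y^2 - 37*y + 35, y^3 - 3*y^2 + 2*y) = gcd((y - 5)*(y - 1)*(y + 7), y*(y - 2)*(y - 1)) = y - 1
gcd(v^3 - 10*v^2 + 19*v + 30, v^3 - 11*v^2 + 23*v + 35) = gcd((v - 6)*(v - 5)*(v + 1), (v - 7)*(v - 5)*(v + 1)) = v^2 - 4*v - 5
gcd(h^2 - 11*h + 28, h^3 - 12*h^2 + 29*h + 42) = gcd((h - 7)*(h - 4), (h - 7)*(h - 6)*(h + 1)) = h - 7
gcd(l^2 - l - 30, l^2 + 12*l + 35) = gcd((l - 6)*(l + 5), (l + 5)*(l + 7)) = l + 5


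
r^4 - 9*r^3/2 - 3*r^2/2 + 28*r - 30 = (r - 3)*(r - 2)^2*(r + 5/2)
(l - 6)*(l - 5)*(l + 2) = l^3 - 9*l^2 + 8*l + 60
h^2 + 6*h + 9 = (h + 3)^2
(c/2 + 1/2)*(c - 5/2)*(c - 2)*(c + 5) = c^4/2 + 3*c^3/4 - 17*c^2/2 + 15*c/4 + 25/2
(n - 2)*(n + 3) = n^2 + n - 6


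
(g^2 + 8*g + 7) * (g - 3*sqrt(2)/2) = g^3 - 3*sqrt(2)*g^2/2 + 8*g^2 - 12*sqrt(2)*g + 7*g - 21*sqrt(2)/2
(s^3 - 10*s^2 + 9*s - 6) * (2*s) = 2*s^4 - 20*s^3 + 18*s^2 - 12*s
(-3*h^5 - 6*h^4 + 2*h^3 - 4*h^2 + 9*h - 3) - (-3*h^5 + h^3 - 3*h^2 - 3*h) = -6*h^4 + h^3 - h^2 + 12*h - 3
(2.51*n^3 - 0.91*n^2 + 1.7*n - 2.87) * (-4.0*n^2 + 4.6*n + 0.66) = -10.04*n^5 + 15.186*n^4 - 9.3294*n^3 + 18.6994*n^2 - 12.08*n - 1.8942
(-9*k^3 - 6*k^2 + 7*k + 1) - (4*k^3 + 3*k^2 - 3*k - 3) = -13*k^3 - 9*k^2 + 10*k + 4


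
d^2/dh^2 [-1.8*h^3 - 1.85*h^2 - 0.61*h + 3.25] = -10.8*h - 3.7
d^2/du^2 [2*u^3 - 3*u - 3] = 12*u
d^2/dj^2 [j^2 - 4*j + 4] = 2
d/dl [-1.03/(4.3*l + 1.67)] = 4.429/(4.3*l + 1.67)^2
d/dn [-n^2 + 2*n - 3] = 2 - 2*n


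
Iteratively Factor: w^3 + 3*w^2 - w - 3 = (w - 1)*(w^2 + 4*w + 3) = (w - 1)*(w + 3)*(w + 1)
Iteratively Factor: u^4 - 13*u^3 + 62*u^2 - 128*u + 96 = (u - 2)*(u^3 - 11*u^2 + 40*u - 48) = (u - 3)*(u - 2)*(u^2 - 8*u + 16) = (u - 4)*(u - 3)*(u - 2)*(u - 4)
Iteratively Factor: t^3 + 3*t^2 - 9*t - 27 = (t - 3)*(t^2 + 6*t + 9) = (t - 3)*(t + 3)*(t + 3)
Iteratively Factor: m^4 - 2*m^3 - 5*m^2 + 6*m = (m - 1)*(m^3 - m^2 - 6*m) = (m - 1)*(m + 2)*(m^2 - 3*m) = (m - 3)*(m - 1)*(m + 2)*(m)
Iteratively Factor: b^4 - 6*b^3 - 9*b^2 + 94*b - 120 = (b - 5)*(b^3 - b^2 - 14*b + 24) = (b - 5)*(b - 3)*(b^2 + 2*b - 8) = (b - 5)*(b - 3)*(b - 2)*(b + 4)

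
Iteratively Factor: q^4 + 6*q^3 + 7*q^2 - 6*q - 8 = (q + 2)*(q^3 + 4*q^2 - q - 4) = (q + 2)*(q + 4)*(q^2 - 1) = (q - 1)*(q + 2)*(q + 4)*(q + 1)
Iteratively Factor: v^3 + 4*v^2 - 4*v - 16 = (v + 4)*(v^2 - 4) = (v + 2)*(v + 4)*(v - 2)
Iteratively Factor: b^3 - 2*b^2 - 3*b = (b + 1)*(b^2 - 3*b) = (b - 3)*(b + 1)*(b)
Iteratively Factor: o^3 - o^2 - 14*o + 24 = (o - 3)*(o^2 + 2*o - 8) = (o - 3)*(o + 4)*(o - 2)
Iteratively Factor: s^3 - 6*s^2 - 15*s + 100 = (s - 5)*(s^2 - s - 20) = (s - 5)*(s + 4)*(s - 5)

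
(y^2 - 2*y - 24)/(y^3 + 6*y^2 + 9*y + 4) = (y - 6)/(y^2 + 2*y + 1)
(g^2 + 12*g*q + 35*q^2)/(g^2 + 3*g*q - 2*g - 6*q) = (g^2 + 12*g*q + 35*q^2)/(g^2 + 3*g*q - 2*g - 6*q)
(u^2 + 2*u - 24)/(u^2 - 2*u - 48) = (u - 4)/(u - 8)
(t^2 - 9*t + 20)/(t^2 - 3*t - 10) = (t - 4)/(t + 2)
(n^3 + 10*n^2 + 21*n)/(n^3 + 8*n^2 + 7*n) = (n + 3)/(n + 1)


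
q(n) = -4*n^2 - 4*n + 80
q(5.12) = -45.34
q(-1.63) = 75.89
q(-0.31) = 80.86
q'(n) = -8*n - 4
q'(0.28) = -6.24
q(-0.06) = 80.23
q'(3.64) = -33.12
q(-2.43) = 66.10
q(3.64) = 12.44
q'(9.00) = -76.00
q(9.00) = -280.00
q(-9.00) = -208.00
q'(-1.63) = 9.04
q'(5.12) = -44.96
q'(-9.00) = 68.00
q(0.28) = 78.57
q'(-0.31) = -1.52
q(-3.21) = 51.62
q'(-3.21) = 21.68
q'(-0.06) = -3.52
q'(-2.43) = 15.44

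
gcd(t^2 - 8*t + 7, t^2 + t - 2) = t - 1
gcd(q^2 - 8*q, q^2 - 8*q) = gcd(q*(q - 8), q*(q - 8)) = q^2 - 8*q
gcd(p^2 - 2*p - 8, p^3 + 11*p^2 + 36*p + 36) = p + 2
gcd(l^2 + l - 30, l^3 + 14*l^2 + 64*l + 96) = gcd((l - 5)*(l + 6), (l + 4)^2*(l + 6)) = l + 6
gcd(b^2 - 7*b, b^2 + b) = b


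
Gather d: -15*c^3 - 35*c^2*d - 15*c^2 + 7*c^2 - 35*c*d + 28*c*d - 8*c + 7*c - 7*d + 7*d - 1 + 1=-15*c^3 - 8*c^2 - c + d*(-35*c^2 - 7*c)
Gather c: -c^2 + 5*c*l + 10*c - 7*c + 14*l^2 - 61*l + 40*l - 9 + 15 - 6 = -c^2 + c*(5*l + 3) + 14*l^2 - 21*l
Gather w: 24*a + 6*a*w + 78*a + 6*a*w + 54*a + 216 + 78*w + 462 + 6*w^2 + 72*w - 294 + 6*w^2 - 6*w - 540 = 156*a + 12*w^2 + w*(12*a + 144) - 156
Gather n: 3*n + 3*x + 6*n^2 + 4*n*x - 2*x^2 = 6*n^2 + n*(4*x + 3) - 2*x^2 + 3*x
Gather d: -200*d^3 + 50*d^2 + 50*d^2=-200*d^3 + 100*d^2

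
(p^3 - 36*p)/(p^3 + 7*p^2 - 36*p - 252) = p/(p + 7)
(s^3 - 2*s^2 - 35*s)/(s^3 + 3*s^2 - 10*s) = (s - 7)/(s - 2)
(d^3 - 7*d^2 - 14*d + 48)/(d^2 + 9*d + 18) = (d^2 - 10*d + 16)/(d + 6)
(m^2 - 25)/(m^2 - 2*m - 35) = (m - 5)/(m - 7)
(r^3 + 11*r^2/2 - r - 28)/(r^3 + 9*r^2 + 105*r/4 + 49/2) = 2*(r^2 + 2*r - 8)/(2*r^2 + 11*r + 14)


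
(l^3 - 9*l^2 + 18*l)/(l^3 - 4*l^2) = (l^2 - 9*l + 18)/(l*(l - 4))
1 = 1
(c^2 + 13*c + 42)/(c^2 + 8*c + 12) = (c + 7)/(c + 2)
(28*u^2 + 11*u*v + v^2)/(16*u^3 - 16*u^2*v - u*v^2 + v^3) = (7*u + v)/(4*u^2 - 5*u*v + v^2)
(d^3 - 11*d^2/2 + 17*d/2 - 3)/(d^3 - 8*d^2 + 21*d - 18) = (d - 1/2)/(d - 3)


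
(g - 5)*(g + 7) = g^2 + 2*g - 35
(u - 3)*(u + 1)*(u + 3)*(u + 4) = u^4 + 5*u^3 - 5*u^2 - 45*u - 36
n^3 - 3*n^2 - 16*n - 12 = (n - 6)*(n + 1)*(n + 2)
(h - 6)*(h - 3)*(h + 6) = h^3 - 3*h^2 - 36*h + 108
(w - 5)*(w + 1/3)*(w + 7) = w^3 + 7*w^2/3 - 103*w/3 - 35/3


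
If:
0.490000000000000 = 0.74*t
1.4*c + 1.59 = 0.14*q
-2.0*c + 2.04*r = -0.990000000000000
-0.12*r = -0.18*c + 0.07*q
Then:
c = -1.16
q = -0.20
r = -1.62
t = 0.66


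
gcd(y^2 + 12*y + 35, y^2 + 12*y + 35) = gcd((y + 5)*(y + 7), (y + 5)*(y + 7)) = y^2 + 12*y + 35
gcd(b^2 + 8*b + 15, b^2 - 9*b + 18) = 1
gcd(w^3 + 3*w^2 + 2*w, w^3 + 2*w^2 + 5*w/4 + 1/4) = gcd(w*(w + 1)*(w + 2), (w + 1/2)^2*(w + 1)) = w + 1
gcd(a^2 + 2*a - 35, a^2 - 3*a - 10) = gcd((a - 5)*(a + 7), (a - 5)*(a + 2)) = a - 5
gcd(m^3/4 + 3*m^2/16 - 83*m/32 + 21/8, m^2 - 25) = 1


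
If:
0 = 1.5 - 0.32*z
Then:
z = 4.69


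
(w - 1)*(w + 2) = w^2 + w - 2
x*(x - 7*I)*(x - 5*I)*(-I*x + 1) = -I*x^4 - 11*x^3 + 23*I*x^2 - 35*x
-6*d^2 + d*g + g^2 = (-2*d + g)*(3*d + g)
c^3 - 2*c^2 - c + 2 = (c - 2)*(c - 1)*(c + 1)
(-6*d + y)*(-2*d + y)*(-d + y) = -12*d^3 + 20*d^2*y - 9*d*y^2 + y^3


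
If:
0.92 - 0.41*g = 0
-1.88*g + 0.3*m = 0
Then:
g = 2.24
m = 14.06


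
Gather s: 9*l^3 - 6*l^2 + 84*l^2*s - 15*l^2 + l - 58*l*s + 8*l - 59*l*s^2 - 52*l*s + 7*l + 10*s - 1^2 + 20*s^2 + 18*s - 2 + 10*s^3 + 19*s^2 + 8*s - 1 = 9*l^3 - 21*l^2 + 16*l + 10*s^3 + s^2*(39 - 59*l) + s*(84*l^2 - 110*l + 36) - 4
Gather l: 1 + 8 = 9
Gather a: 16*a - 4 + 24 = 16*a + 20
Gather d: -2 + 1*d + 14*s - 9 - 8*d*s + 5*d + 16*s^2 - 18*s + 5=d*(6 - 8*s) + 16*s^2 - 4*s - 6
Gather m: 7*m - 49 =7*m - 49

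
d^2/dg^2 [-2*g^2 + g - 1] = -4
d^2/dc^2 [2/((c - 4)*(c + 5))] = 4*((c - 4)^2 + (c - 4)*(c + 5) + (c + 5)^2)/((c - 4)^3*(c + 5)^3)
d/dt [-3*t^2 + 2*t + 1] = 2 - 6*t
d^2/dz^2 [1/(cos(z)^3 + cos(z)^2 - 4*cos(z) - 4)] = ((-13*cos(z) + 8*cos(2*z) + 9*cos(3*z))*(cos(z)^3 + cos(z)^2 - 4*cos(z) - 4)/4 + 2*(3*cos(z)^2 + 2*cos(z) - 4)^2*sin(z)^2)/(cos(z)^3 + cos(z)^2 - 4*cos(z) - 4)^3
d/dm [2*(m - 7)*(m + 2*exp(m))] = 4*m*exp(m) + 4*m - 24*exp(m) - 14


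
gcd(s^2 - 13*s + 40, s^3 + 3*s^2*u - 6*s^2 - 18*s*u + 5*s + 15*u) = s - 5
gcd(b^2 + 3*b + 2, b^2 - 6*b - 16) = b + 2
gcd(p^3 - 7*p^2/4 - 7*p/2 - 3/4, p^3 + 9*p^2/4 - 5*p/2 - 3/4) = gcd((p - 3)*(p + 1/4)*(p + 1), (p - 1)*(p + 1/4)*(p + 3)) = p + 1/4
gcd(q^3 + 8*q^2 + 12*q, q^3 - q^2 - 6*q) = q^2 + 2*q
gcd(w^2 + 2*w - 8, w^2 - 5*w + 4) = 1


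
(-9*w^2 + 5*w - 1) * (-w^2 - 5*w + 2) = 9*w^4 + 40*w^3 - 42*w^2 + 15*w - 2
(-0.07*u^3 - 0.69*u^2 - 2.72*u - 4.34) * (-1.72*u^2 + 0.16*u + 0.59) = 0.1204*u^5 + 1.1756*u^4 + 4.5267*u^3 + 6.6225*u^2 - 2.2992*u - 2.5606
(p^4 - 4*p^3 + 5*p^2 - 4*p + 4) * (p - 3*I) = p^5 - 4*p^4 - 3*I*p^4 + 5*p^3 + 12*I*p^3 - 4*p^2 - 15*I*p^2 + 4*p + 12*I*p - 12*I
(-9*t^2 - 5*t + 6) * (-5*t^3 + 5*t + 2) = 45*t^5 + 25*t^4 - 75*t^3 - 43*t^2 + 20*t + 12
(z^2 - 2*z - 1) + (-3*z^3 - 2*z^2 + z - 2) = -3*z^3 - z^2 - z - 3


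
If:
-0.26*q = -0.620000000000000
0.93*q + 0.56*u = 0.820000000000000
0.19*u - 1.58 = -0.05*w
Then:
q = 2.38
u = -2.50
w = 41.08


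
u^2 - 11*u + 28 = (u - 7)*(u - 4)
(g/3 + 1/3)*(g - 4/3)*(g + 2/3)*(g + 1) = g^4/3 + 4*g^3/9 - 11*g^2/27 - 22*g/27 - 8/27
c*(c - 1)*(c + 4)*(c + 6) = c^4 + 9*c^3 + 14*c^2 - 24*c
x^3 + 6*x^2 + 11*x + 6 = (x + 1)*(x + 2)*(x + 3)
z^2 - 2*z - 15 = (z - 5)*(z + 3)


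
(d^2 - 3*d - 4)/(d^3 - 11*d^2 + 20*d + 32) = 1/(d - 8)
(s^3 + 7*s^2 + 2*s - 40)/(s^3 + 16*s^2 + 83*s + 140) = (s - 2)/(s + 7)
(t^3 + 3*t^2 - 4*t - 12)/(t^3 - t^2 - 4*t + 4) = (t + 3)/(t - 1)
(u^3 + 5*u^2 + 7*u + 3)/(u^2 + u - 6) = (u^2 + 2*u + 1)/(u - 2)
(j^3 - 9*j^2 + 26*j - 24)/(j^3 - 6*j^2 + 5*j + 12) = (j - 2)/(j + 1)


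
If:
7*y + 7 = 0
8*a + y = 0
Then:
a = 1/8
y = -1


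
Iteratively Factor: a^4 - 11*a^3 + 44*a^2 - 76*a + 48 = (a - 2)*(a^3 - 9*a^2 + 26*a - 24) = (a - 4)*(a - 2)*(a^2 - 5*a + 6) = (a - 4)*(a - 3)*(a - 2)*(a - 2)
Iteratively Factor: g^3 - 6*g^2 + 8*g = (g)*(g^2 - 6*g + 8) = g*(g - 2)*(g - 4)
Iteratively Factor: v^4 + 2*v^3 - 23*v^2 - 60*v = (v + 3)*(v^3 - v^2 - 20*v) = (v - 5)*(v + 3)*(v^2 + 4*v) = (v - 5)*(v + 3)*(v + 4)*(v)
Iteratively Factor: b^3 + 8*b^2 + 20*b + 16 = (b + 4)*(b^2 + 4*b + 4) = (b + 2)*(b + 4)*(b + 2)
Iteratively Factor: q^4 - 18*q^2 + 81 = (q - 3)*(q^3 + 3*q^2 - 9*q - 27) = (q - 3)*(q + 3)*(q^2 - 9) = (q - 3)^2*(q + 3)*(q + 3)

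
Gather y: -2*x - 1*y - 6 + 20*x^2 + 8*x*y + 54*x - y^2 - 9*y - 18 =20*x^2 + 52*x - y^2 + y*(8*x - 10) - 24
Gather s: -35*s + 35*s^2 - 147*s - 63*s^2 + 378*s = -28*s^2 + 196*s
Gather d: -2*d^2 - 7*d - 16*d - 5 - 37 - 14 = -2*d^2 - 23*d - 56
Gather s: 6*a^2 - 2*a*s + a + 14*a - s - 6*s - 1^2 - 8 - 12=6*a^2 + 15*a + s*(-2*a - 7) - 21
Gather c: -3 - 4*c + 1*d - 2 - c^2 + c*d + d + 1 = -c^2 + c*(d - 4) + 2*d - 4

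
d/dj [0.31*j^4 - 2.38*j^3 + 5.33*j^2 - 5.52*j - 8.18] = 1.24*j^3 - 7.14*j^2 + 10.66*j - 5.52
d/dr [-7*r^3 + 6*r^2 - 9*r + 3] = -21*r^2 + 12*r - 9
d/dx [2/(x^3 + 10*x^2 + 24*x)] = 2*(-3*x^2 - 20*x - 24)/(x^2*(x^2 + 10*x + 24)^2)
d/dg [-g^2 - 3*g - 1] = -2*g - 3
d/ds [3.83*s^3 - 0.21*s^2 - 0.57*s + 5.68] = 11.49*s^2 - 0.42*s - 0.57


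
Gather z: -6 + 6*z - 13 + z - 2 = 7*z - 21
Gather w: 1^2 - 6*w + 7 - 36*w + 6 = 14 - 42*w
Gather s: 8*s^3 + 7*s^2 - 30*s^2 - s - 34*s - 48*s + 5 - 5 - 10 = 8*s^3 - 23*s^2 - 83*s - 10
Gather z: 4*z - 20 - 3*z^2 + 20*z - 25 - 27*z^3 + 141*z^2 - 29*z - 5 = -27*z^3 + 138*z^2 - 5*z - 50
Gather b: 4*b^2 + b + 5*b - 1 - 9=4*b^2 + 6*b - 10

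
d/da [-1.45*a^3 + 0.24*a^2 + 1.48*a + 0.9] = -4.35*a^2 + 0.48*a + 1.48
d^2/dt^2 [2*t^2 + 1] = 4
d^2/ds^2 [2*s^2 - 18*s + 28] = 4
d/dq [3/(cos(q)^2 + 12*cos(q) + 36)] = 6*sin(q)/(cos(q) + 6)^3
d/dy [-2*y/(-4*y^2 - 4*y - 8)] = (y^2 - y*(2*y + 1) + y + 2)/(2*(y^2 + y + 2)^2)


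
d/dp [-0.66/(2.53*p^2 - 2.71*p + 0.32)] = (3.3396*p - 1.7886)/(2.53*p^2 - 2.71*p + 0.32)^2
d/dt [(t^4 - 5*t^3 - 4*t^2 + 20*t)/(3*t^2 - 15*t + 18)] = 2*(t^3 - 6*t^2 + 9*t + 15)/(3*(t^2 - 6*t + 9))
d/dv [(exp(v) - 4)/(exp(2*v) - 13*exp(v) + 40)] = (-(exp(v) - 4)*(2*exp(v) - 13) + exp(2*v) - 13*exp(v) + 40)*exp(v)/(exp(2*v) - 13*exp(v) + 40)^2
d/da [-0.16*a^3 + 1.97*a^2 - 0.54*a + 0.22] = -0.48*a^2 + 3.94*a - 0.54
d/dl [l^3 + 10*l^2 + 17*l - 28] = 3*l^2 + 20*l + 17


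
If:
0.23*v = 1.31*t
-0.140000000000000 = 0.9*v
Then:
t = -0.03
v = -0.16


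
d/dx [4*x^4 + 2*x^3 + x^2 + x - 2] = 16*x^3 + 6*x^2 + 2*x + 1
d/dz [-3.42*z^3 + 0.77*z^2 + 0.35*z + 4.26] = -10.26*z^2 + 1.54*z + 0.35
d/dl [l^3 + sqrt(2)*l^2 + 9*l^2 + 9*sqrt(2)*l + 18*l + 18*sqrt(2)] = 3*l^2 + 2*sqrt(2)*l + 18*l + 9*sqrt(2) + 18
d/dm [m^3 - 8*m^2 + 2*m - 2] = 3*m^2 - 16*m + 2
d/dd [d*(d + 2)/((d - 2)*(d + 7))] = (3*d^2 - 28*d - 28)/(d^4 + 10*d^3 - 3*d^2 - 140*d + 196)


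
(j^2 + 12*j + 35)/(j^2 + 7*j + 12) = (j^2 + 12*j + 35)/(j^2 + 7*j + 12)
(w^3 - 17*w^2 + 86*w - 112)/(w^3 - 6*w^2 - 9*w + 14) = (w^2 - 10*w + 16)/(w^2 + w - 2)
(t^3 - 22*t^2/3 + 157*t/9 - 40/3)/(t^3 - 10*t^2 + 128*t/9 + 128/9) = (3*t^2 - 14*t + 15)/(3*t^2 - 22*t - 16)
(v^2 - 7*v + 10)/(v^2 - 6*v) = (v^2 - 7*v + 10)/(v*(v - 6))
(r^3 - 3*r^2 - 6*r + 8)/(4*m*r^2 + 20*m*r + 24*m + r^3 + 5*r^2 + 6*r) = (r^2 - 5*r + 4)/(4*m*r + 12*m + r^2 + 3*r)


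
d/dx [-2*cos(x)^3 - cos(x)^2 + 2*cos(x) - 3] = 2*(3*cos(x)^2 + cos(x) - 1)*sin(x)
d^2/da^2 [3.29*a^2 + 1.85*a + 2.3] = 6.58000000000000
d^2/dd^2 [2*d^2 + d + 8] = 4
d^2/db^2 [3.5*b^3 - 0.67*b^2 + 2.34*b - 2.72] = 21.0*b - 1.34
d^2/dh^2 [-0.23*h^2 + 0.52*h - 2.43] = -0.460000000000000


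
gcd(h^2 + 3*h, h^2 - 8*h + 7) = 1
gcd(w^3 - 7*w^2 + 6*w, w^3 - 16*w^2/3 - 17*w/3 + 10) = w^2 - 7*w + 6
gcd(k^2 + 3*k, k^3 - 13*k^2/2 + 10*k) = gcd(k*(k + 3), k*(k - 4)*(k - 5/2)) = k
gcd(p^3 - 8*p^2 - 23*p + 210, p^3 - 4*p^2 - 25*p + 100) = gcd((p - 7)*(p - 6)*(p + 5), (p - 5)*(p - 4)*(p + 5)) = p + 5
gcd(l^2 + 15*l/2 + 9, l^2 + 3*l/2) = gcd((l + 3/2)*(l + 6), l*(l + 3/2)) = l + 3/2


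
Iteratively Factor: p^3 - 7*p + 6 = (p - 2)*(p^2 + 2*p - 3) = (p - 2)*(p - 1)*(p + 3)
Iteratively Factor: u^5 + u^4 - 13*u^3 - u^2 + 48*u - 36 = (u - 2)*(u^4 + 3*u^3 - 7*u^2 - 15*u + 18) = (u - 2)*(u + 3)*(u^3 - 7*u + 6) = (u - 2)^2*(u + 3)*(u^2 + 2*u - 3) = (u - 2)^2*(u + 3)^2*(u - 1)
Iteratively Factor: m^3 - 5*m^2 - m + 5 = (m + 1)*(m^2 - 6*m + 5) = (m - 1)*(m + 1)*(m - 5)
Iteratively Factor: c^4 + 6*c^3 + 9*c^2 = (c)*(c^3 + 6*c^2 + 9*c) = c^2*(c^2 + 6*c + 9) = c^2*(c + 3)*(c + 3)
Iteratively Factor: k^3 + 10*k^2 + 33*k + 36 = (k + 3)*(k^2 + 7*k + 12) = (k + 3)*(k + 4)*(k + 3)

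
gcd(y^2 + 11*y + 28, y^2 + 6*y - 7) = y + 7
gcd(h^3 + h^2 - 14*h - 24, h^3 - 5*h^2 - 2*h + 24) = h^2 - 2*h - 8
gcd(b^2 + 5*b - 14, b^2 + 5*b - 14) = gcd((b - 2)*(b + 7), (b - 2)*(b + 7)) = b^2 + 5*b - 14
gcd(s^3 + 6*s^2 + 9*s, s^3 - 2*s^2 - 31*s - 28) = 1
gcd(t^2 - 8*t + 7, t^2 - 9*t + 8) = t - 1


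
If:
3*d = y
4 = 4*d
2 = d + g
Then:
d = 1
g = 1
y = 3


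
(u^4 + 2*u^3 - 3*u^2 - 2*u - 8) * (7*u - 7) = 7*u^5 + 7*u^4 - 35*u^3 + 7*u^2 - 42*u + 56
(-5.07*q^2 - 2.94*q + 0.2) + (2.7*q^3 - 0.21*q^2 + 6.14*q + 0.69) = 2.7*q^3 - 5.28*q^2 + 3.2*q + 0.89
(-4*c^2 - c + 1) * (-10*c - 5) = 40*c^3 + 30*c^2 - 5*c - 5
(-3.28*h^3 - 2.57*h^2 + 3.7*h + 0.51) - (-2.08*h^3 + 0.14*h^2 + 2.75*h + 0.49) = -1.2*h^3 - 2.71*h^2 + 0.95*h + 0.02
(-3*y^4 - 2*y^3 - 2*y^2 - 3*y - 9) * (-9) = 27*y^4 + 18*y^3 + 18*y^2 + 27*y + 81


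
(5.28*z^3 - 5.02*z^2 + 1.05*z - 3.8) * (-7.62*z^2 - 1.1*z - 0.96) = -40.2336*z^5 + 32.4444*z^4 - 7.5478*z^3 + 32.6202*z^2 + 3.172*z + 3.648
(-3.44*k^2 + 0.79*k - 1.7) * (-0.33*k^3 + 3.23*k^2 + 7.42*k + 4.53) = 1.1352*k^5 - 11.3719*k^4 - 22.4121*k^3 - 15.2124*k^2 - 9.0353*k - 7.701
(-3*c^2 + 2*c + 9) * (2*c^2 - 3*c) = -6*c^4 + 13*c^3 + 12*c^2 - 27*c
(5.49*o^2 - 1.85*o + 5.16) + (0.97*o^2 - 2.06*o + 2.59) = 6.46*o^2 - 3.91*o + 7.75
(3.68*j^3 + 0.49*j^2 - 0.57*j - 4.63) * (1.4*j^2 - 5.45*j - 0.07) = 5.152*j^5 - 19.37*j^4 - 3.7261*j^3 - 3.4098*j^2 + 25.2734*j + 0.3241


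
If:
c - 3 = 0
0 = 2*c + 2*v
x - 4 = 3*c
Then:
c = 3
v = -3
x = 13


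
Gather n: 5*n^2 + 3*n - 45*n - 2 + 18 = 5*n^2 - 42*n + 16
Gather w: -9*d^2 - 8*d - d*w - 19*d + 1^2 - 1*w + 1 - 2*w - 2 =-9*d^2 - 27*d + w*(-d - 3)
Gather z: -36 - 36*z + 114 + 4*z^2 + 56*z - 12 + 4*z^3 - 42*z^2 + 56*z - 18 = 4*z^3 - 38*z^2 + 76*z + 48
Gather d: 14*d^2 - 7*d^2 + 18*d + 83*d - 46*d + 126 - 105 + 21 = 7*d^2 + 55*d + 42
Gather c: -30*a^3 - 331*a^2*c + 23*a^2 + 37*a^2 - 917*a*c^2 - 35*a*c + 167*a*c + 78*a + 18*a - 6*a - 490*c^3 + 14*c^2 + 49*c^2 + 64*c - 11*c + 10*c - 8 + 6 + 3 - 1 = -30*a^3 + 60*a^2 + 90*a - 490*c^3 + c^2*(63 - 917*a) + c*(-331*a^2 + 132*a + 63)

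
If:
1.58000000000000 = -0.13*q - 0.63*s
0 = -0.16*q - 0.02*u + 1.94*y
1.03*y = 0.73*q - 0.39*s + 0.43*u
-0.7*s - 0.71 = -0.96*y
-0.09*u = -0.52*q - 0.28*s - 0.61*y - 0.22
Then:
No Solution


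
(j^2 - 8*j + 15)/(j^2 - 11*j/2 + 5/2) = 2*(j - 3)/(2*j - 1)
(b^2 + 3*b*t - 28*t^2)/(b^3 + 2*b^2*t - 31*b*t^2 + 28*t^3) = 1/(b - t)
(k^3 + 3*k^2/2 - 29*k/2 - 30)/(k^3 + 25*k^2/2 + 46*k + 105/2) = (k - 4)/(k + 7)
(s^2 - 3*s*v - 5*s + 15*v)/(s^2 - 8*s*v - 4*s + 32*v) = (s^2 - 3*s*v - 5*s + 15*v)/(s^2 - 8*s*v - 4*s + 32*v)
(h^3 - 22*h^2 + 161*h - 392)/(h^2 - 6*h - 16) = (h^2 - 14*h + 49)/(h + 2)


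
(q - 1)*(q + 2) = q^2 + q - 2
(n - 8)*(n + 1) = n^2 - 7*n - 8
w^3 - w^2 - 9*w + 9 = (w - 3)*(w - 1)*(w + 3)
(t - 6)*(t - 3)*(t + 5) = t^3 - 4*t^2 - 27*t + 90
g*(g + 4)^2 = g^3 + 8*g^2 + 16*g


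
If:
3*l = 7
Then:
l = 7/3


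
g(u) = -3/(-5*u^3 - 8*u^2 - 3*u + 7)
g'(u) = -3*(15*u^2 + 16*u + 3)/(-5*u^3 - 8*u^2 - 3*u + 7)^2 = 3*(-15*u^2 - 16*u - 3)/(5*u^3 + 8*u^2 + 3*u - 7)^2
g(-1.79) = -0.19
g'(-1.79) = -0.28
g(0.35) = -0.63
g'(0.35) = -1.38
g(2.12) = 0.04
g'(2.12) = -0.05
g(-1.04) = -0.42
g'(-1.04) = -0.15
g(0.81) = 0.90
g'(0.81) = -6.96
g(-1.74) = -0.21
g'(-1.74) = -0.30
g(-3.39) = -0.02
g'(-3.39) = -0.03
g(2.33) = 0.03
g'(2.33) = -0.03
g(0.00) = -0.43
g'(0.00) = -0.18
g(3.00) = 0.01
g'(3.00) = -0.01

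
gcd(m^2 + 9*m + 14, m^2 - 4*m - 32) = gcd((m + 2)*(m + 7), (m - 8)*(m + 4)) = 1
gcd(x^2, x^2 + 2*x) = x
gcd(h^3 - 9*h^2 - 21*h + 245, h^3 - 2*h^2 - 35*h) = h^2 - 2*h - 35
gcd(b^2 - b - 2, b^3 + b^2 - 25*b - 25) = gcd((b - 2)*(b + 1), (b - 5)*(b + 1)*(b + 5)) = b + 1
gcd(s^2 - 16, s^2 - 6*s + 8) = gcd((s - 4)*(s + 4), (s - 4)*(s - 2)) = s - 4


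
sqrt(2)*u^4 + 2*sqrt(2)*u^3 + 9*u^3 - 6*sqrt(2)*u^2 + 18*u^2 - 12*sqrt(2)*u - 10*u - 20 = (u + 2)*(u - sqrt(2))*(u + 5*sqrt(2))*(sqrt(2)*u + 1)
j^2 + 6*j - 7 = (j - 1)*(j + 7)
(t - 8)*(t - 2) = t^2 - 10*t + 16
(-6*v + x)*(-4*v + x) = 24*v^2 - 10*v*x + x^2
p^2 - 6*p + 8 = (p - 4)*(p - 2)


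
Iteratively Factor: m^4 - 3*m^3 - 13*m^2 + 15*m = (m)*(m^3 - 3*m^2 - 13*m + 15) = m*(m - 1)*(m^2 - 2*m - 15) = m*(m - 5)*(m - 1)*(m + 3)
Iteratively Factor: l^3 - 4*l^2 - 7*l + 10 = (l - 1)*(l^2 - 3*l - 10) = (l - 5)*(l - 1)*(l + 2)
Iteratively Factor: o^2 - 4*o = (o - 4)*(o)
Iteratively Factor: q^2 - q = (q - 1)*(q)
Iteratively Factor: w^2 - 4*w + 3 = (w - 1)*(w - 3)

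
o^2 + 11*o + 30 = (o + 5)*(o + 6)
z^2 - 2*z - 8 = (z - 4)*(z + 2)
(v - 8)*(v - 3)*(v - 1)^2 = v^4 - 13*v^3 + 47*v^2 - 59*v + 24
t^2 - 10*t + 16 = (t - 8)*(t - 2)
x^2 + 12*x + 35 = (x + 5)*(x + 7)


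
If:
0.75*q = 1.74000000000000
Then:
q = 2.32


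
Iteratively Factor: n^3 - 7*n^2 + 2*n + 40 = (n + 2)*(n^2 - 9*n + 20) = (n - 4)*(n + 2)*(n - 5)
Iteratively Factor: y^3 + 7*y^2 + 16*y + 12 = (y + 2)*(y^2 + 5*y + 6) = (y + 2)^2*(y + 3)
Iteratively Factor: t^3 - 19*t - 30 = (t + 2)*(t^2 - 2*t - 15) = (t - 5)*(t + 2)*(t + 3)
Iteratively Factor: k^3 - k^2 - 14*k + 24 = (k - 3)*(k^2 + 2*k - 8) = (k - 3)*(k + 4)*(k - 2)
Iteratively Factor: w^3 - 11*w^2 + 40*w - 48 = (w - 4)*(w^2 - 7*w + 12) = (w - 4)^2*(w - 3)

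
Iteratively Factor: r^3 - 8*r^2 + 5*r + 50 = (r + 2)*(r^2 - 10*r + 25) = (r - 5)*(r + 2)*(r - 5)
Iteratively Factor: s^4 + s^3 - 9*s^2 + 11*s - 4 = (s - 1)*(s^3 + 2*s^2 - 7*s + 4) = (s - 1)^2*(s^2 + 3*s - 4) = (s - 1)^2*(s + 4)*(s - 1)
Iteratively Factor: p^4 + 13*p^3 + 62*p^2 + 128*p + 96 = (p + 4)*(p^3 + 9*p^2 + 26*p + 24) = (p + 4)^2*(p^2 + 5*p + 6) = (p + 2)*(p + 4)^2*(p + 3)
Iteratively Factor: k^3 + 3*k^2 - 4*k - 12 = (k + 3)*(k^2 - 4) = (k - 2)*(k + 3)*(k + 2)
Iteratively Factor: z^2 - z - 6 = (z - 3)*(z + 2)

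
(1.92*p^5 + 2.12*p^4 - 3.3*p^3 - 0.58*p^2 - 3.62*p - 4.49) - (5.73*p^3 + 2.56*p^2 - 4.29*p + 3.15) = 1.92*p^5 + 2.12*p^4 - 9.03*p^3 - 3.14*p^2 + 0.67*p - 7.64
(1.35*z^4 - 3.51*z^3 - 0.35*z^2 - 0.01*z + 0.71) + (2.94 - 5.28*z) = 1.35*z^4 - 3.51*z^3 - 0.35*z^2 - 5.29*z + 3.65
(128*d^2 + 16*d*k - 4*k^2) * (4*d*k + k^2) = 512*d^3*k + 192*d^2*k^2 - 4*k^4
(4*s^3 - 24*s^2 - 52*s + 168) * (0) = 0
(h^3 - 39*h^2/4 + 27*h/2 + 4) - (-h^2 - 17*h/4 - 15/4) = h^3 - 35*h^2/4 + 71*h/4 + 31/4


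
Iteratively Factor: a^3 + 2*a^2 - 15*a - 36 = (a + 3)*(a^2 - a - 12) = (a + 3)^2*(a - 4)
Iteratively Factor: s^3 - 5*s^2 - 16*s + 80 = (s + 4)*(s^2 - 9*s + 20) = (s - 4)*(s + 4)*(s - 5)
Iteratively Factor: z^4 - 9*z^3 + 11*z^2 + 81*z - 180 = (z - 5)*(z^3 - 4*z^2 - 9*z + 36) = (z - 5)*(z + 3)*(z^2 - 7*z + 12) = (z - 5)*(z - 4)*(z + 3)*(z - 3)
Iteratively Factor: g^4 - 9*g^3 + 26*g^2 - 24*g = (g - 3)*(g^3 - 6*g^2 + 8*g) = g*(g - 3)*(g^2 - 6*g + 8) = g*(g - 4)*(g - 3)*(g - 2)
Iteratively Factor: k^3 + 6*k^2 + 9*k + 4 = (k + 1)*(k^2 + 5*k + 4) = (k + 1)*(k + 4)*(k + 1)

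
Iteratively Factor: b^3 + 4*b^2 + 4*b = (b + 2)*(b^2 + 2*b) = b*(b + 2)*(b + 2)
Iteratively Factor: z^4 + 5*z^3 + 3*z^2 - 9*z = (z + 3)*(z^3 + 2*z^2 - 3*z) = z*(z + 3)*(z^2 + 2*z - 3) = z*(z - 1)*(z + 3)*(z + 3)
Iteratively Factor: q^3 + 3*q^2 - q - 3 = (q - 1)*(q^2 + 4*q + 3) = (q - 1)*(q + 3)*(q + 1)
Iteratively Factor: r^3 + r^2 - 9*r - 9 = (r + 3)*(r^2 - 2*r - 3) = (r + 1)*(r + 3)*(r - 3)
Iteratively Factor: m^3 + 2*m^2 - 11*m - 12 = (m + 1)*(m^2 + m - 12) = (m - 3)*(m + 1)*(m + 4)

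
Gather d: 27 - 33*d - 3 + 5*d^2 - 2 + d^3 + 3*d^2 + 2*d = d^3 + 8*d^2 - 31*d + 22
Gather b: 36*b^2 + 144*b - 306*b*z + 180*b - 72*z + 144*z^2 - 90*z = 36*b^2 + b*(324 - 306*z) + 144*z^2 - 162*z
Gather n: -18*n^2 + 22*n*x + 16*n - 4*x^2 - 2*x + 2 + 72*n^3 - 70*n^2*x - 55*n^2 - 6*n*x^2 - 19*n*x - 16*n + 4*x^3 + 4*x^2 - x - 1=72*n^3 + n^2*(-70*x - 73) + n*(-6*x^2 + 3*x) + 4*x^3 - 3*x + 1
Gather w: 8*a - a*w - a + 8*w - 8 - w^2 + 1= 7*a - w^2 + w*(8 - a) - 7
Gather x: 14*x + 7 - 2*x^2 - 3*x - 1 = -2*x^2 + 11*x + 6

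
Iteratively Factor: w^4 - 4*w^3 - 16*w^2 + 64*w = (w)*(w^3 - 4*w^2 - 16*w + 64) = w*(w + 4)*(w^2 - 8*w + 16) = w*(w - 4)*(w + 4)*(w - 4)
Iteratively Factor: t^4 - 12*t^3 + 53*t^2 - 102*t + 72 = (t - 3)*(t^3 - 9*t^2 + 26*t - 24) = (t - 3)^2*(t^2 - 6*t + 8) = (t - 3)^2*(t - 2)*(t - 4)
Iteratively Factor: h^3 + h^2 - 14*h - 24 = (h + 2)*(h^2 - h - 12) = (h - 4)*(h + 2)*(h + 3)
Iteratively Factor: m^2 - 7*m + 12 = (m - 3)*(m - 4)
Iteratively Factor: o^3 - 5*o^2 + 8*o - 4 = (o - 2)*(o^2 - 3*o + 2) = (o - 2)^2*(o - 1)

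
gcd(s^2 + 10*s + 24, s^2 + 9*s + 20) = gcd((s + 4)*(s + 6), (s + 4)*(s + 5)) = s + 4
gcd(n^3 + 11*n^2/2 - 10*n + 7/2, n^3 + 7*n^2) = n + 7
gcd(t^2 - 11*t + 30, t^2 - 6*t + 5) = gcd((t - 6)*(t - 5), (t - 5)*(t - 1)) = t - 5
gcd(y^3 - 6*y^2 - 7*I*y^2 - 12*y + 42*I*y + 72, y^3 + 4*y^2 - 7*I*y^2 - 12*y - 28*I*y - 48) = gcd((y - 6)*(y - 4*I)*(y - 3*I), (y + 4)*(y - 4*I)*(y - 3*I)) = y^2 - 7*I*y - 12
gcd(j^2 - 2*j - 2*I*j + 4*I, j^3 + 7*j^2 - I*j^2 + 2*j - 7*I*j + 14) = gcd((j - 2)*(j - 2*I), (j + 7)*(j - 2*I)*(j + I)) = j - 2*I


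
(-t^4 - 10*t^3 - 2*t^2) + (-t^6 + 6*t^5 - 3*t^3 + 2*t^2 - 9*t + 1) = -t^6 + 6*t^5 - t^4 - 13*t^3 - 9*t + 1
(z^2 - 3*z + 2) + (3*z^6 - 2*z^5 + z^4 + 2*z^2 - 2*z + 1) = 3*z^6 - 2*z^5 + z^4 + 3*z^2 - 5*z + 3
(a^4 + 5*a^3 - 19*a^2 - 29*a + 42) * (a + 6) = a^5 + 11*a^4 + 11*a^3 - 143*a^2 - 132*a + 252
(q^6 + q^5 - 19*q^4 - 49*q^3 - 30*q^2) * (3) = 3*q^6 + 3*q^5 - 57*q^4 - 147*q^3 - 90*q^2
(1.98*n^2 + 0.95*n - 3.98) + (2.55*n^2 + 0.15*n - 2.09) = 4.53*n^2 + 1.1*n - 6.07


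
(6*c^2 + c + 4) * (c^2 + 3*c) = 6*c^4 + 19*c^3 + 7*c^2 + 12*c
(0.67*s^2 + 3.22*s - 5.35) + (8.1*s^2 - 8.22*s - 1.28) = 8.77*s^2 - 5.0*s - 6.63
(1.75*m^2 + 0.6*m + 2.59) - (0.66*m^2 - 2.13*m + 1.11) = 1.09*m^2 + 2.73*m + 1.48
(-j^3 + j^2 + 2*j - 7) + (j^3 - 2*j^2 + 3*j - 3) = -j^2 + 5*j - 10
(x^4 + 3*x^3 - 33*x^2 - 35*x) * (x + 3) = x^5 + 6*x^4 - 24*x^3 - 134*x^2 - 105*x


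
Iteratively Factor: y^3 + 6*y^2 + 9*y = (y)*(y^2 + 6*y + 9) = y*(y + 3)*(y + 3)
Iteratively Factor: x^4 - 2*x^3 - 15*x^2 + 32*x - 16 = (x - 1)*(x^3 - x^2 - 16*x + 16) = (x - 1)*(x + 4)*(x^2 - 5*x + 4) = (x - 1)^2*(x + 4)*(x - 4)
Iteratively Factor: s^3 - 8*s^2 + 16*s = (s)*(s^2 - 8*s + 16) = s*(s - 4)*(s - 4)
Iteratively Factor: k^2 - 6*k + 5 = (k - 5)*(k - 1)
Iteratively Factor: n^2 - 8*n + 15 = (n - 5)*(n - 3)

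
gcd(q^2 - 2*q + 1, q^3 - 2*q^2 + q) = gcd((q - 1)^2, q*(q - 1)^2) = q^2 - 2*q + 1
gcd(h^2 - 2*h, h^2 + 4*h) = h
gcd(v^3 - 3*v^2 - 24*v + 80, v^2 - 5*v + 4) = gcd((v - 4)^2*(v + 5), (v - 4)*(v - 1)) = v - 4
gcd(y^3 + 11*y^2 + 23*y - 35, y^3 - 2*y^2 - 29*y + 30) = y^2 + 4*y - 5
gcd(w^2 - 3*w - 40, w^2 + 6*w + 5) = w + 5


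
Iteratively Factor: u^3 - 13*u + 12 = (u - 3)*(u^2 + 3*u - 4) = (u - 3)*(u + 4)*(u - 1)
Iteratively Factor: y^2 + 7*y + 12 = (y + 4)*(y + 3)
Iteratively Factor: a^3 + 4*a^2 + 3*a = (a + 3)*(a^2 + a) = a*(a + 3)*(a + 1)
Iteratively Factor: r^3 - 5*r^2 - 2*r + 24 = (r - 3)*(r^2 - 2*r - 8) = (r - 3)*(r + 2)*(r - 4)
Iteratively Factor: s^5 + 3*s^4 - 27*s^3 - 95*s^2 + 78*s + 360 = (s + 4)*(s^4 - s^3 - 23*s^2 - 3*s + 90) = (s - 5)*(s + 4)*(s^3 + 4*s^2 - 3*s - 18) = (s - 5)*(s + 3)*(s + 4)*(s^2 + s - 6) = (s - 5)*(s - 2)*(s + 3)*(s + 4)*(s + 3)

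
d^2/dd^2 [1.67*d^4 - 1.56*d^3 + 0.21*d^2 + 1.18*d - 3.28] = 20.04*d^2 - 9.36*d + 0.42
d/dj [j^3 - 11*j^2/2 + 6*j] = 3*j^2 - 11*j + 6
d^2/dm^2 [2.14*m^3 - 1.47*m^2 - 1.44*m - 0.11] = 12.84*m - 2.94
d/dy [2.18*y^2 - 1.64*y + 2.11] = 4.36*y - 1.64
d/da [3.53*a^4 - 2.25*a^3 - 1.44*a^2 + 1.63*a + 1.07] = 14.12*a^3 - 6.75*a^2 - 2.88*a + 1.63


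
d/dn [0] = 0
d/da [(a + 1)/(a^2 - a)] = (-a^2 - 2*a + 1)/(a^2*(a^2 - 2*a + 1))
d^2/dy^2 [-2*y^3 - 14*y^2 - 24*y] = -12*y - 28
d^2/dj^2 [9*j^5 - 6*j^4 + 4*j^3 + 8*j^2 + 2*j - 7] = 180*j^3 - 72*j^2 + 24*j + 16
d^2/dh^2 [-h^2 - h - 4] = -2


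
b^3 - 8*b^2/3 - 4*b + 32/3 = (b - 8/3)*(b - 2)*(b + 2)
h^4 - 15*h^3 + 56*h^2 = h^2*(h - 8)*(h - 7)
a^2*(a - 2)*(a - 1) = a^4 - 3*a^3 + 2*a^2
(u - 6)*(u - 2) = u^2 - 8*u + 12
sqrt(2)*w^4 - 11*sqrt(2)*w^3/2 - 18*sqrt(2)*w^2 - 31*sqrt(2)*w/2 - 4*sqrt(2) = (w - 8)*(w + 1)^2*(sqrt(2)*w + sqrt(2)/2)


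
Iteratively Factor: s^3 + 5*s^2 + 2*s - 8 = (s - 1)*(s^2 + 6*s + 8) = (s - 1)*(s + 4)*(s + 2)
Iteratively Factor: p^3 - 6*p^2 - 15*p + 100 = (p - 5)*(p^2 - p - 20) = (p - 5)^2*(p + 4)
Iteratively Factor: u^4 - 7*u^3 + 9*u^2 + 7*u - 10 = (u - 2)*(u^3 - 5*u^2 - u + 5) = (u - 5)*(u - 2)*(u^2 - 1) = (u - 5)*(u - 2)*(u - 1)*(u + 1)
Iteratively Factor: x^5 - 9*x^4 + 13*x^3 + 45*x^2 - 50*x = (x - 5)*(x^4 - 4*x^3 - 7*x^2 + 10*x) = x*(x - 5)*(x^3 - 4*x^2 - 7*x + 10) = x*(x - 5)^2*(x^2 + x - 2) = x*(x - 5)^2*(x + 2)*(x - 1)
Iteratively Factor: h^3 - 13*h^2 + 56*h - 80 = (h - 4)*(h^2 - 9*h + 20) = (h - 5)*(h - 4)*(h - 4)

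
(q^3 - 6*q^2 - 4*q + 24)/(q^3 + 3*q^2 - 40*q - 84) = (q - 2)/(q + 7)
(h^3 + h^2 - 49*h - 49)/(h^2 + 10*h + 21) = (h^2 - 6*h - 7)/(h + 3)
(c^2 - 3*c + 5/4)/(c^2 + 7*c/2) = (4*c^2 - 12*c + 5)/(2*c*(2*c + 7))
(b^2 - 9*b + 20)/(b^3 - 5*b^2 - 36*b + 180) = (b - 4)/(b^2 - 36)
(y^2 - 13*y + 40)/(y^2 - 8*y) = (y - 5)/y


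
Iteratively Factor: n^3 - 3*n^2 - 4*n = (n + 1)*(n^2 - 4*n) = (n - 4)*(n + 1)*(n)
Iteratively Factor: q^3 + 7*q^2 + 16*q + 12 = (q + 2)*(q^2 + 5*q + 6) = (q + 2)*(q + 3)*(q + 2)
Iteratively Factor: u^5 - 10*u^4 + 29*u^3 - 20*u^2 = (u)*(u^4 - 10*u^3 + 29*u^2 - 20*u) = u*(u - 5)*(u^3 - 5*u^2 + 4*u) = u^2*(u - 5)*(u^2 - 5*u + 4) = u^2*(u - 5)*(u - 1)*(u - 4)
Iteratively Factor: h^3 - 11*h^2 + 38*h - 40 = (h - 2)*(h^2 - 9*h + 20) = (h - 5)*(h - 2)*(h - 4)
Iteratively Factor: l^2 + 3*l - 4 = (l - 1)*(l + 4)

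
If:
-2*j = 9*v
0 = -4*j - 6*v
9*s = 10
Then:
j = 0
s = 10/9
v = 0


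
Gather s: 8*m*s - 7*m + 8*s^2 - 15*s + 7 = -7*m + 8*s^2 + s*(8*m - 15) + 7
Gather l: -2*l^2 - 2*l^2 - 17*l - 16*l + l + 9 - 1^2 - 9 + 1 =-4*l^2 - 32*l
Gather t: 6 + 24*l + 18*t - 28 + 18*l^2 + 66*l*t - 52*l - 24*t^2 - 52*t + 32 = 18*l^2 - 28*l - 24*t^2 + t*(66*l - 34) + 10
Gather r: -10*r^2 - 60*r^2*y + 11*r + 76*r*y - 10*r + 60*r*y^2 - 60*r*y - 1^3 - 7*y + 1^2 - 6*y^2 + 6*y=r^2*(-60*y - 10) + r*(60*y^2 + 16*y + 1) - 6*y^2 - y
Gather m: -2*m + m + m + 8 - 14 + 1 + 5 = 0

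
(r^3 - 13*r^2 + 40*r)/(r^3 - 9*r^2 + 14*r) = (r^2 - 13*r + 40)/(r^2 - 9*r + 14)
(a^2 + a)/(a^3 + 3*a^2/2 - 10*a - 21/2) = 2*a/(2*a^2 + a - 21)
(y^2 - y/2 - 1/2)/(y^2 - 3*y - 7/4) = 2*(y - 1)/(2*y - 7)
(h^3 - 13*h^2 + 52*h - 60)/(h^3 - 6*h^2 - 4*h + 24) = (h - 5)/(h + 2)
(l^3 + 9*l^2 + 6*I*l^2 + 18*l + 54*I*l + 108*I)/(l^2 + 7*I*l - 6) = (l^2 + 9*l + 18)/(l + I)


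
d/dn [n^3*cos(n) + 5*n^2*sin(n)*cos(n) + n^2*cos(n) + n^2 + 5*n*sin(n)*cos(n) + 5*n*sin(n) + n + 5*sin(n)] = -n^3*sin(n) - n^2*sin(n) + 3*n^2*cos(n) + 5*n^2*cos(2*n) + 5*sqrt(2)*n*sin(2*n + pi/4) + 7*n*cos(n) + 2*n + 5*sin(2*n)/2 + 5*sqrt(2)*sin(n + pi/4) + 1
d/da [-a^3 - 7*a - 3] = -3*a^2 - 7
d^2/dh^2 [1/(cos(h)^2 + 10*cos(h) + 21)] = (-8*sin(h)^4 + 36*sin(h)^2 + 495*cos(h) - 15*cos(3*h) + 288)/(2*(cos(h) + 3)^3*(cos(h) + 7)^3)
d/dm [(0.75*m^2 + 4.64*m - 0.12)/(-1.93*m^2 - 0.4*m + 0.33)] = (8.6552*m^2 + 0.0318000000000001*m + 1.4832)/(3.7249*m^4 + 1.544*m^3 - 1.1138*m^2 - 0.264*m + 0.1089)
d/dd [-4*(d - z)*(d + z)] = -8*d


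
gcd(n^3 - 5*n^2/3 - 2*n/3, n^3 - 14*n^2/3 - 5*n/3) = n^2 + n/3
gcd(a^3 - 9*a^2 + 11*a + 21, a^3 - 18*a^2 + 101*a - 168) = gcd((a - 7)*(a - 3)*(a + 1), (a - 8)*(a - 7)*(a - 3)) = a^2 - 10*a + 21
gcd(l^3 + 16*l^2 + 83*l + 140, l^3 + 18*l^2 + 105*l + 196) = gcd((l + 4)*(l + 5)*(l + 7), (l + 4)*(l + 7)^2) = l^2 + 11*l + 28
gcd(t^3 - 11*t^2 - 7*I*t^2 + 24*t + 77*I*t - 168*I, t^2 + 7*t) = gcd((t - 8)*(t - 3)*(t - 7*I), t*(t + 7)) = 1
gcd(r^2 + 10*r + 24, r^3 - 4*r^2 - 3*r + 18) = 1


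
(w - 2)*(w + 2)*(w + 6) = w^3 + 6*w^2 - 4*w - 24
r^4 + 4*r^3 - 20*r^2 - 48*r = r*(r - 4)*(r + 2)*(r + 6)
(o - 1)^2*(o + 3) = o^3 + o^2 - 5*o + 3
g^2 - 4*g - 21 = (g - 7)*(g + 3)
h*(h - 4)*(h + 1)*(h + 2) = h^4 - h^3 - 10*h^2 - 8*h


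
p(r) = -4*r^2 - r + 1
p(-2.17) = -15.67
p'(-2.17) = 16.36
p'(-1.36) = 9.88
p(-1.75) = -9.50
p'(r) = -8*r - 1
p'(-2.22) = 16.76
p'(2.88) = -24.04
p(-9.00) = -314.00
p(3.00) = -38.00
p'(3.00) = -25.00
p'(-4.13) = 32.04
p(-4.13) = -63.10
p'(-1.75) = 13.00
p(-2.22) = -16.49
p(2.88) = -35.06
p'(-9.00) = 71.00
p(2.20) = -20.56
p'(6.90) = -56.20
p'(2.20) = -18.60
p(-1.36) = -5.04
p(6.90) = -196.34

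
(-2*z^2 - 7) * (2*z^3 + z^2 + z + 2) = -4*z^5 - 2*z^4 - 16*z^3 - 11*z^2 - 7*z - 14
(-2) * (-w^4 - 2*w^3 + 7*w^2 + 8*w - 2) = 2*w^4 + 4*w^3 - 14*w^2 - 16*w + 4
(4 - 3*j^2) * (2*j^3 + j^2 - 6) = -6*j^5 - 3*j^4 + 8*j^3 + 22*j^2 - 24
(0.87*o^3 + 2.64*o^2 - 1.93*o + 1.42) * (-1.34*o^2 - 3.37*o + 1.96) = -1.1658*o^5 - 6.4695*o^4 - 4.6054*o^3 + 9.7757*o^2 - 8.5682*o + 2.7832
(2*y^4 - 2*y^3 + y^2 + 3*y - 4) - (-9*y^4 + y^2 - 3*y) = 11*y^4 - 2*y^3 + 6*y - 4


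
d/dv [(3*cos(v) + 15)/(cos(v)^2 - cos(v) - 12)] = 3*(cos(v)^2 + 10*cos(v) + 7)*sin(v)/(sin(v)^2 + cos(v) + 11)^2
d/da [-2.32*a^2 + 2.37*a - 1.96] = 2.37 - 4.64*a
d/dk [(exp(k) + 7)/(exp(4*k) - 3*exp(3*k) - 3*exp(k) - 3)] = ((exp(k) + 7)*(-4*exp(3*k) + 9*exp(2*k) + 3) + exp(4*k) - 3*exp(3*k) - 3*exp(k) - 3)*exp(k)/(-exp(4*k) + 3*exp(3*k) + 3*exp(k) + 3)^2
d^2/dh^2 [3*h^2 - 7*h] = 6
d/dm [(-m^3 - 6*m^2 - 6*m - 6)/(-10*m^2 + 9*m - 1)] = (10*m^4 - 18*m^3 - 111*m^2 - 108*m + 60)/(100*m^4 - 180*m^3 + 101*m^2 - 18*m + 1)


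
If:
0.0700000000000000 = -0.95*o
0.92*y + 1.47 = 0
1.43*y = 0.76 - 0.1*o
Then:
No Solution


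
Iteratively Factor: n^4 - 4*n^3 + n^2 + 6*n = (n - 2)*(n^3 - 2*n^2 - 3*n) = (n - 2)*(n + 1)*(n^2 - 3*n) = n*(n - 2)*(n + 1)*(n - 3)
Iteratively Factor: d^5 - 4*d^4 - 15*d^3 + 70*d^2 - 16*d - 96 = (d - 4)*(d^4 - 15*d^2 + 10*d + 24) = (d - 4)*(d + 4)*(d^3 - 4*d^2 + d + 6) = (d - 4)*(d - 3)*(d + 4)*(d^2 - d - 2) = (d - 4)*(d - 3)*(d + 1)*(d + 4)*(d - 2)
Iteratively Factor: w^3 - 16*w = (w + 4)*(w^2 - 4*w) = (w - 4)*(w + 4)*(w)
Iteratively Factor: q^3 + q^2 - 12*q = (q - 3)*(q^2 + 4*q) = q*(q - 3)*(q + 4)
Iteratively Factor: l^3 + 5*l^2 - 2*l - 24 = (l - 2)*(l^2 + 7*l + 12) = (l - 2)*(l + 3)*(l + 4)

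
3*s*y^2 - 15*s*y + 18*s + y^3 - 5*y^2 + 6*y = (3*s + y)*(y - 3)*(y - 2)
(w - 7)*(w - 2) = w^2 - 9*w + 14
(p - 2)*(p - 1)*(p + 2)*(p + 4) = p^4 + 3*p^3 - 8*p^2 - 12*p + 16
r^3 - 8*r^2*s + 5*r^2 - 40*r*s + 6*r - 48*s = (r + 2)*(r + 3)*(r - 8*s)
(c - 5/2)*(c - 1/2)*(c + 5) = c^3 + 2*c^2 - 55*c/4 + 25/4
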